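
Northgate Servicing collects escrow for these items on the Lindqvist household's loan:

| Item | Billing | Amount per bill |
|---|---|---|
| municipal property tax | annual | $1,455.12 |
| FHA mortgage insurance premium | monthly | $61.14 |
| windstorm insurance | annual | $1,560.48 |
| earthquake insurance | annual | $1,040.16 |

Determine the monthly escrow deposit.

Municipal property tax — $1,455.12 annually
FHA mortgage insurance premium — $61.14 × 12 = $733.68 annually
Windstorm insurance — $1,560.48 annually
Earthquake insurance — $1,040.16 annually
Yearly total = $4,789.44
Base monthly escrow = $4,789.44 ÷ 12 = $399.12

$399.12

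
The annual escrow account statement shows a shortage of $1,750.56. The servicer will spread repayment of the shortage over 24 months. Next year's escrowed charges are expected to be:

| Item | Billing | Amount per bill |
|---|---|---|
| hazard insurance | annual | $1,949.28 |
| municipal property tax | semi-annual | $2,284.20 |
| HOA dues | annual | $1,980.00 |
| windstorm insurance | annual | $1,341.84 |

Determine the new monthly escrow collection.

Hazard insurance: $1,949.28
Municipal property tax: $2,284.20 × 2 = $4,568.40
HOA dues: $1,980.00
Windstorm insurance: $1,341.84
Total annual escrow = $9,839.52
Monthly escrow = $9,839.52 ÷ 12 = $819.96
Monthly shortage recovery: $1,750.56 / 24 = $72.94
New monthly escrow = $819.96 + $72.94 = $892.90

$892.90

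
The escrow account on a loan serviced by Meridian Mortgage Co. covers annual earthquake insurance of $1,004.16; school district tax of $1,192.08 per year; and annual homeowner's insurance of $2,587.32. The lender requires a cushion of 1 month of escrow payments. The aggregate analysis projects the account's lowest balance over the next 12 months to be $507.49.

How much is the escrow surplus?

Earthquake insurance: $1,004.16 per year
School district tax: $1,192.08 per year
Homeowner's insurance: $2,587.32 per year
Total annual escrow = $1,004.16 + $1,192.08 + $2,587.32 = $4,783.56
Per month = $4,783.56 ÷ 12 = $398.63
Required reserve = 1 × $398.63 = $398.63
Surplus = $507.49 − $398.63 = $108.86

$108.86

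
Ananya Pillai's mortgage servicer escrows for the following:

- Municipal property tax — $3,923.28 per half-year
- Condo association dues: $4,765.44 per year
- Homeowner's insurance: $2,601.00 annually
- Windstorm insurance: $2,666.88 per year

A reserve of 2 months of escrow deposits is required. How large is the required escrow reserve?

$2,979.98

Municipal property tax: $3,923.28 × 2 = $7,846.56
Condo association dues: $4,765.44
Homeowner's insurance: $2,601.00
Windstorm insurance: $2,666.88
Yearly total = $7,846.56 + $4,765.44 + $2,601.00 + $2,666.88 = $17,879.88
Base monthly escrow = $17,879.88 ÷ 12 = $1,489.99
Reserve = 2 × $1,489.99 = $2,979.98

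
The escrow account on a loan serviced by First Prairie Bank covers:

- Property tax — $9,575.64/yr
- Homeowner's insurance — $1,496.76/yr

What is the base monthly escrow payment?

$922.70

Property tax = $9,575.64
Homeowner's insurance = $1,496.76
Annual escrow total = $9,575.64 + $1,496.76 = $11,072.40
Base monthly escrow = $11,072.40 ÷ 12 = $922.70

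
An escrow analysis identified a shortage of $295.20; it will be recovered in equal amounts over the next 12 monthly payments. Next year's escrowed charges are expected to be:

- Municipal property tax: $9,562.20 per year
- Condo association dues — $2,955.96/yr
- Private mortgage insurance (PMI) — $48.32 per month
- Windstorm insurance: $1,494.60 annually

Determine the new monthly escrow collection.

Municipal property tax = $9,562.20 annually
Condo association dues = $2,955.96 annually
Private mortgage insurance (PMI) = $48.32 × 12 = $579.84 annually
Windstorm insurance = $1,494.60 annually
Annual escrow total = $14,592.60
Monthly = $14,592.60 ÷ 12 = $1,216.05
Shortage spread = $295.20 ÷ 12 = $24.60/mo
New monthly escrow = $1,216.05 + $24.60 = $1,240.65

$1,240.65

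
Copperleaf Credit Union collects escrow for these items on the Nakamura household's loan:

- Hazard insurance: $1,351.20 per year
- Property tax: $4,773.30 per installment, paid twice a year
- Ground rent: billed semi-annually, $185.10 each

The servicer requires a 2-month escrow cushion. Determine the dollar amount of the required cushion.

$1,878.00

Hazard insurance — $1,351.20/yr
Property tax — $4,773.30 × 2 = $9,546.60/yr
Ground rent — $185.10 × 2 = $370.20/yr
Total annual escrow = $11,268.00
Monthly escrow = $11,268.00 / 12 = $939.00
Reserve = 2 × $939.00 = $1,878.00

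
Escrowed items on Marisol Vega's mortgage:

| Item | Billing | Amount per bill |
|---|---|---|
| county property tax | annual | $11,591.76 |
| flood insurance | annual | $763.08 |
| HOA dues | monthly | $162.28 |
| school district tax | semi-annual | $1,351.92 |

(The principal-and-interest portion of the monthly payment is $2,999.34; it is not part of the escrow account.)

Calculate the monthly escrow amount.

$1,417.17

County property tax: $11,591.76
Flood insurance: $763.08
HOA dues: $162.28 × 12 = $1,947.36
School district tax: $1,351.92 × 2 = $2,703.84
Yearly total = $11,591.76 + $763.08 + $1,947.36 + $2,703.84 = $17,006.04
Base monthly escrow = $17,006.04 ÷ 12 = $1,417.17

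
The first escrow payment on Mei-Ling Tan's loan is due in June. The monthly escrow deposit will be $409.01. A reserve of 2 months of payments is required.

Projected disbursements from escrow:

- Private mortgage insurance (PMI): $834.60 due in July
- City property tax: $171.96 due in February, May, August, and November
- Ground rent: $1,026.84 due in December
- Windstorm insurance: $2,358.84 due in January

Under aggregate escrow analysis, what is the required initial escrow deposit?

$2,110.14

Cushion = 2 × $409.01 = $818.02
Trial balance (start $0, +$409.01 each month, − disbursements):
  Jun: +$409.01 → $409.01
  Jul: +$409.01 − $834.60 → -$16.58
  Aug: +$409.01 − $171.96 → $220.47
  Sep: +$409.01 → $629.48
  Oct: +$409.01 → $1,038.49
  Nov: +$409.01 − $171.96 → $1,275.54
  Dec: +$409.01 − $1,026.84 → $657.71
  Jan: +$409.01 − $2,358.84 → -$1,292.12
  Feb: +$409.01 − $171.96 → -$1,055.07
  Mar: +$409.01 → -$646.06
  Apr: +$409.01 → -$237.05
  May: +$409.01 − $171.96 → $0.00
Lowest trial balance = -$1,292.12 (Jan)
Initial deposit = cushion − low point = $818.02 − (-$1,292.12) = $2,110.14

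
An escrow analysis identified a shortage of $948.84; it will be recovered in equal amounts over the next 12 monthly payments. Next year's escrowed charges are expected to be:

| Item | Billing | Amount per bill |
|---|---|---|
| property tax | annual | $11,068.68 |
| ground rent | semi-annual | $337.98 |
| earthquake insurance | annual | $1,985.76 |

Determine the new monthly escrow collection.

$1,223.27

Property tax = $11,068.68 per year
Ground rent = $337.98 × 2 = $675.96 per year
Earthquake insurance = $1,985.76 per year
Yearly total = $11,068.68 + $675.96 + $1,985.76 = $13,730.40
Per month = $13,730.40 ÷ 12 = $1,144.20
Shortage spread = $948.84 / 12 = $79.07/mo
New monthly escrow = $1,144.20 + $79.07 = $1,223.27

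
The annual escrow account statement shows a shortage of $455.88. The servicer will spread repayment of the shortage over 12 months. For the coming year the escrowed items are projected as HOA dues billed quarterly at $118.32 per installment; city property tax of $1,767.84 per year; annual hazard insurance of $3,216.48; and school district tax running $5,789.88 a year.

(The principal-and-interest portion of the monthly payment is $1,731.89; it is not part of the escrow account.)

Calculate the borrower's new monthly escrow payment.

$975.28

HOA dues — $118.32 × 4 = $473.28 annually
City property tax — $1,767.84 annually
Hazard insurance — $3,216.48 annually
School district tax — $5,789.88 annually
Annual escrow total = $473.28 + $1,767.84 + $3,216.48 + $5,789.88 = $11,247.48
Per month = $11,247.48 ÷ 12 = $937.29
Shortage spread = $455.88 / 12 = $37.99/mo
Adjusted monthly = $937.29 + $37.99 = $975.28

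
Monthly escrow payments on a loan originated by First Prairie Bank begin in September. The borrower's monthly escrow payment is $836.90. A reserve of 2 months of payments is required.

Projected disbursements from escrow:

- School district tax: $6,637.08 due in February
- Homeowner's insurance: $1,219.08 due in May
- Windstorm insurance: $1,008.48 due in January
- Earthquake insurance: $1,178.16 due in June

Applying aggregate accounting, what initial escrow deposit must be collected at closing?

$4,297.96

Cushion = 2 × $836.90 = $1,673.80
Trial balance (start $0, +$836.90 each month, − disbursements):
  Sep: +$836.90 → $836.90
  Oct: +$836.90 → $1,673.80
  Nov: +$836.90 → $2,510.70
  Dec: +$836.90 → $3,347.60
  Jan: +$836.90 − $1,008.48 → $3,176.02
  Feb: +$836.90 − $6,637.08 → -$2,624.16
  Mar: +$836.90 → -$1,787.26
  Apr: +$836.90 → -$950.36
  May: +$836.90 − $1,219.08 → -$1,332.54
  Jun: +$836.90 − $1,178.16 → -$1,673.80
  Jul: +$836.90 → -$836.90
  Aug: +$836.90 → $0.00
Lowest trial balance = -$2,624.16 (Feb)
Initial deposit = cushion − low point = $1,673.80 − (-$2,624.16) = $4,297.96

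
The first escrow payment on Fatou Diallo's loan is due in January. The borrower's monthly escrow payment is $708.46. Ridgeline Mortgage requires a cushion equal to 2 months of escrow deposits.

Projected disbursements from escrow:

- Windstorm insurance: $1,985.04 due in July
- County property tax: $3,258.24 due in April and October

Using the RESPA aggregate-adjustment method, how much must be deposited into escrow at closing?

Cushion = 2 × $708.46 = $1,416.92
Trial balance (start $0, +$708.46 each month, − disbursements):
  Jan: +$708.46 → $708.46
  Feb: +$708.46 → $1,416.92
  Mar: +$708.46 → $2,125.38
  Apr: +$708.46 − $3,258.24 → -$424.40
  May: +$708.46 → $284.06
  Jun: +$708.46 → $992.52
  Jul: +$708.46 − $1,985.04 → -$284.06
  Aug: +$708.46 → $424.40
  Sep: +$708.46 → $1,132.86
  Oct: +$708.46 − $3,258.24 → -$1,416.92
  Nov: +$708.46 → -$708.46
  Dec: +$708.46 → $0.00
Lowest trial balance = -$1,416.92 (Oct)
Initial deposit = cushion − low point = $1,416.92 − (-$1,416.92) = $2,833.84

$2,833.84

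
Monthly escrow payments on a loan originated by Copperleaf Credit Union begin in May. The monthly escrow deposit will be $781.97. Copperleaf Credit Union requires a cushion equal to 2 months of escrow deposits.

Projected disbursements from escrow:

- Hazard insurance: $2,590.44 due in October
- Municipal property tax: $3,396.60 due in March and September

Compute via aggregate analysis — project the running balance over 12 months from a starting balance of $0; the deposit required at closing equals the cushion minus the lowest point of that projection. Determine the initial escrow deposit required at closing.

Cushion = 2 × $781.97 = $1,563.94
Trial balance (start $0, +$781.97 each month, − disbursements):
  May: +$781.97 → $781.97
  Jun: +$781.97 → $1,563.94
  Jul: +$781.97 → $2,345.91
  Aug: +$781.97 → $3,127.88
  Sep: +$781.97 − $3,396.60 → $513.25
  Oct: +$781.97 − $2,590.44 → -$1,295.22
  Nov: +$781.97 → -$513.25
  Dec: +$781.97 → $268.72
  Jan: +$781.97 → $1,050.69
  Feb: +$781.97 → $1,832.66
  Mar: +$781.97 − $3,396.60 → -$781.97
  Apr: +$781.97 → $0.00
Lowest trial balance = -$1,295.22 (Oct)
Initial deposit = cushion − low point = $1,563.94 − (-$1,295.22) = $2,859.16

$2,859.16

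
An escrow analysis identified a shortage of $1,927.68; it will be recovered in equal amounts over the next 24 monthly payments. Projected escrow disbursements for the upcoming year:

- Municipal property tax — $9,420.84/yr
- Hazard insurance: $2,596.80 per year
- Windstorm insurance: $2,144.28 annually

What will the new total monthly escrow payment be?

$1,260.48

Municipal property tax = $9,420.84/yr
Hazard insurance = $2,596.80/yr
Windstorm insurance = $2,144.28/yr
Combined annual = $14,161.92
Per month = $14,161.92 / 12 = $1,180.16
Monthly shortage recovery: $1,927.68 ÷ 24 = $80.32
Adjusted monthly = $1,180.16 + $80.32 = $1,260.48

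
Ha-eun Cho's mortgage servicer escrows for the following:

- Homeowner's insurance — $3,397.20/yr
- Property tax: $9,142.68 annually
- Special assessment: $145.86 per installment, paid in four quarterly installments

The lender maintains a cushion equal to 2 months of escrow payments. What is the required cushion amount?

$2,187.22

Homeowner's insurance = $3,397.20
Property tax = $9,142.68
Special assessment = $145.86 × 4 = $583.44
Total per year = $3,397.20 + $9,142.68 + $583.44 = $13,123.32
Monthly = $13,123.32 ÷ 12 = $1,093.61
Cushion = 2 × $1,093.61 = $2,187.22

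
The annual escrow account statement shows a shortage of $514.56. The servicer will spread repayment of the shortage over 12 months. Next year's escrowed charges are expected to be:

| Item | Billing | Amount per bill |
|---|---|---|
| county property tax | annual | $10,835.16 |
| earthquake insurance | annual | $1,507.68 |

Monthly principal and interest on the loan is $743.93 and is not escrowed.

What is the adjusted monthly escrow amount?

County property tax = $10,835.16
Earthquake insurance = $1,507.68
Total per year = $10,835.16 + $1,507.68 = $12,342.84
Base monthly escrow = $12,342.84 / 12 = $1,028.57
Monthly shortage recovery: $514.56 / 12 = $42.88
New monthly escrow = $1,028.57 + $42.88 = $1,071.45

$1,071.45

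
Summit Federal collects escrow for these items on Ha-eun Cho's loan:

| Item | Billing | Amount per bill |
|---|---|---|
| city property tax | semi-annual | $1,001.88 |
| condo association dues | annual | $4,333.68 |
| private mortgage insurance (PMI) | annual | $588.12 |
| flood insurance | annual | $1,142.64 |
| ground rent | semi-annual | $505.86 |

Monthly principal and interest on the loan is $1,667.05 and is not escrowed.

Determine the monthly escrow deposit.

City property tax = $1,001.88 × 2 = $2,003.76 annually
Condo association dues = $4,333.68 annually
Private mortgage insurance (PMI) = $588.12 annually
Flood insurance = $1,142.64 annually
Ground rent = $505.86 × 2 = $1,011.72 annually
Total per year = $2,003.76 + $4,333.68 + $588.12 + $1,142.64 + $1,011.72 = $9,079.92
Per month = $9,079.92 / 12 = $756.66

$756.66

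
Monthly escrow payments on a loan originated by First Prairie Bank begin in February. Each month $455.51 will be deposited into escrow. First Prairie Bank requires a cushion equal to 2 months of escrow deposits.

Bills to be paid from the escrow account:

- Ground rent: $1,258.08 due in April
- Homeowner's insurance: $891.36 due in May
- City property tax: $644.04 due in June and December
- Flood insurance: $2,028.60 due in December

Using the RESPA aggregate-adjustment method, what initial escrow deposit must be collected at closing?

Cushion = 2 × $455.51 = $911.02
Trial balance (start $0, +$455.51 each month, − disbursements):
  Feb: +$455.51 → $455.51
  Mar: +$455.51 → $911.02
  Apr: +$455.51 − $1,258.08 → $108.45
  May: +$455.51 − $891.36 → -$327.40
  Jun: +$455.51 − $644.04 → -$515.93
  Jul: +$455.51 → -$60.42
  Aug: +$455.51 → $395.09
  Sep: +$455.51 → $850.60
  Oct: +$455.51 → $1,306.11
  Nov: +$455.51 → $1,761.62
  Dec: +$455.51 − $2,672.64 → -$455.51
  Jan: +$455.51 → $0.00
Lowest trial balance = -$515.93 (Jun)
Initial deposit = cushion − low point = $911.02 − (-$515.93) = $1,426.95

$1,426.95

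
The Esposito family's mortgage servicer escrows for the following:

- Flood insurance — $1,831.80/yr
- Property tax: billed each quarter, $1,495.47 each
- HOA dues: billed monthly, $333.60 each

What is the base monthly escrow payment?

$984.74

Flood insurance = $1,831.80
Property tax = $1,495.47 × 4 = $5,981.88
HOA dues = $333.60 × 12 = $4,003.20
Total annual escrow = $1,831.80 + $5,981.88 + $4,003.20 = $11,816.88
Per month = $11,816.88 / 12 = $984.74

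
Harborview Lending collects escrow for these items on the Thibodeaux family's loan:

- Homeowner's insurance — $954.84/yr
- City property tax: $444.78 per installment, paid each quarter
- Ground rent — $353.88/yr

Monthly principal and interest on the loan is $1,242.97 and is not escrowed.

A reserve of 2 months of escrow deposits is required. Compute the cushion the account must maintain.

Homeowner's insurance — $954.84/yr
City property tax — $444.78 × 4 = $1,779.12/yr
Ground rent — $353.88/yr
Total per year = $3,087.84
Base monthly escrow = $3,087.84 / 12 = $257.32
Cushion = 2 × $257.32 = $514.64

$514.64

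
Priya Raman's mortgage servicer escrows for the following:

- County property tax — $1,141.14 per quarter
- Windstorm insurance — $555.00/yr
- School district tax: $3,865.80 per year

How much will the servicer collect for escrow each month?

$748.78

County property tax = $1,141.14 × 4 = $4,564.56/yr
Windstorm insurance = $555.00/yr
School district tax = $3,865.80/yr
Total per year = $4,564.56 + $555.00 + $3,865.80 = $8,985.36
Per month = $8,985.36 / 12 = $748.78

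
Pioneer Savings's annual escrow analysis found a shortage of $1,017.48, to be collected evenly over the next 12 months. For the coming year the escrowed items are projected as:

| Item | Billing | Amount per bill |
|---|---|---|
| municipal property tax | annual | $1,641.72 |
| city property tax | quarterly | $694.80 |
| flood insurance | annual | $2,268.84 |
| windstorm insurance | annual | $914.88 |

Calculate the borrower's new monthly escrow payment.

$718.51

Municipal property tax = $1,641.72/yr
City property tax = $694.80 × 4 = $2,779.20/yr
Flood insurance = $2,268.84/yr
Windstorm insurance = $914.88/yr
Total per year = $1,641.72 + $2,779.20 + $2,268.84 + $914.88 = $7,604.64
Monthly escrow = $7,604.64 ÷ 12 = $633.72
Shortage spread = $1,017.48 / 12 = $84.79/mo
New monthly escrow = $633.72 + $84.79 = $718.51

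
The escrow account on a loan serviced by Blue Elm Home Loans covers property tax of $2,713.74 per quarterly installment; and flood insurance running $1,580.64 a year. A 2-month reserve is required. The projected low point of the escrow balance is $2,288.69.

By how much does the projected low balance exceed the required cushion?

$216.09

Property tax: $2,713.74 × 4 = $10,854.96/yr
Flood insurance: $1,580.64/yr
Total annual escrow = $10,854.96 + $1,580.64 = $12,435.60
Base monthly escrow = $12,435.60 ÷ 12 = $1,036.30
Required reserve = 2 × $1,036.30 = $2,072.60
Surplus = $2,288.69 − $2,072.60 = $216.09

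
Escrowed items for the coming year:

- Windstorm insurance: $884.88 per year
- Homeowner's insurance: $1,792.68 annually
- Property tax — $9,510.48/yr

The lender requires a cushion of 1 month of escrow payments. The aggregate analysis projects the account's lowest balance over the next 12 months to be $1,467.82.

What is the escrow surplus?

$452.15

Windstorm insurance: $884.88 per year
Homeowner's insurance: $1,792.68 per year
Property tax: $9,510.48 per year
Combined annual = $884.88 + $1,792.68 + $9,510.48 = $12,188.04
Per month = $12,188.04 ÷ 12 = $1,015.67
Cushion = 1 × $1,015.67 = $1,015.67
Surplus = $1,467.82 − $1,015.67 = $452.15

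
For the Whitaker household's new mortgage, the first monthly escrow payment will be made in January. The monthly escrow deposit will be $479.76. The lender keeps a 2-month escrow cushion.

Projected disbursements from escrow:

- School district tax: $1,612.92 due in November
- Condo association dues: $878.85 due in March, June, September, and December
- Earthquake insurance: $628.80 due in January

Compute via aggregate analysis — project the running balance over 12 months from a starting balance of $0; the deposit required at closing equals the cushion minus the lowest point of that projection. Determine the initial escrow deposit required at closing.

$1,108.56

Cushion = 2 × $479.76 = $959.52
Trial balance (start $0, +$479.76 each month, − disbursements):
  Jan: +$479.76 − $628.80 → -$149.04
  Feb: +$479.76 → $330.72
  Mar: +$479.76 − $878.85 → -$68.37
  Apr: +$479.76 → $411.39
  May: +$479.76 → $891.15
  Jun: +$479.76 − $878.85 → $492.06
  Jul: +$479.76 → $971.82
  Aug: +$479.76 → $1,451.58
  Sep: +$479.76 − $878.85 → $1,052.49
  Oct: +$479.76 → $1,532.25
  Nov: +$479.76 − $1,612.92 → $399.09
  Dec: +$479.76 − $878.85 → $0.00
Lowest trial balance = -$149.04 (Jan)
Initial deposit = cushion − low point = $959.52 − (-$149.04) = $1,108.56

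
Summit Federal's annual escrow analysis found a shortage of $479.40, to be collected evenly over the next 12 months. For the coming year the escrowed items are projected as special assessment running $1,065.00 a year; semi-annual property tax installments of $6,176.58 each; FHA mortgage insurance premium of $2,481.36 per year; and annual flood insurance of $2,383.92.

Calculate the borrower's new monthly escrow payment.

Special assessment — $1,065.00/yr
Property tax — $6,176.58 × 2 = $12,353.16/yr
FHA mortgage insurance premium — $2,481.36/yr
Flood insurance — $2,383.92/yr
Combined annual = $18,283.44
Base monthly escrow = $18,283.44 / 12 = $1,523.62
Monthly shortage recovery: $479.40 / 12 = $39.95
Adjusted monthly = $1,523.62 + $39.95 = $1,563.57

$1,563.57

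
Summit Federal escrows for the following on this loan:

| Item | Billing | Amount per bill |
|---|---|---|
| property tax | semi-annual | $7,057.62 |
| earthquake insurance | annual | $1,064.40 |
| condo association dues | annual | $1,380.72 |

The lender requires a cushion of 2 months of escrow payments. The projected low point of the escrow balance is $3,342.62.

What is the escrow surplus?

$582.56

Property tax: $7,057.62 × 2 = $14,115.24 per year
Earthquake insurance: $1,064.40 per year
Condo association dues: $1,380.72 per year
Combined annual = $14,115.24 + $1,064.40 + $1,380.72 = $16,560.36
Monthly escrow = $16,560.36 ÷ 12 = $1,380.03
Required cushion = 2 × $1,380.03 = $2,760.06
Excess over cushion: $3,342.62 − $2,760.06 = $582.56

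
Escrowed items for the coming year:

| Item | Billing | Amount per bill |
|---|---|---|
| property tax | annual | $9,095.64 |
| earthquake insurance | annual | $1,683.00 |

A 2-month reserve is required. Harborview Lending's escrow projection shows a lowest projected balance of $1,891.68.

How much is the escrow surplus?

$95.24

Property tax = $9,095.64 per year
Earthquake insurance = $1,683.00 per year
Total annual escrow = $10,778.64
Per month = $10,778.64 ÷ 12 = $898.22
Cushion = 2 × $898.22 = $1,796.44
Surplus = $1,891.68 − $1,796.44 = $95.24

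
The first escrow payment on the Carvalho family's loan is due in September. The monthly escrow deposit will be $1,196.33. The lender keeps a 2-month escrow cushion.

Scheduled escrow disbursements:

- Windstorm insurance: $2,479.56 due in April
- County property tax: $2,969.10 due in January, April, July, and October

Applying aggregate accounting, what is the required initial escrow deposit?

$4,208.88

Cushion = 2 × $1,196.33 = $2,392.66
Trial balance (start $0, +$1,196.33 each month, − disbursements):
  Sep: +$1,196.33 → $1,196.33
  Oct: +$1,196.33 − $2,969.10 → -$576.44
  Nov: +$1,196.33 → $619.89
  Dec: +$1,196.33 → $1,816.22
  Jan: +$1,196.33 − $2,969.10 → $43.45
  Feb: +$1,196.33 → $1,239.78
  Mar: +$1,196.33 → $2,436.11
  Apr: +$1,196.33 − $5,448.66 → -$1,816.22
  May: +$1,196.33 → -$619.89
  Jun: +$1,196.33 → $576.44
  Jul: +$1,196.33 − $2,969.10 → -$1,196.33
  Aug: +$1,196.33 → $0.00
Lowest trial balance = -$1,816.22 (Apr)
Initial deposit = cushion − low point = $2,392.66 − (-$1,816.22) = $4,208.88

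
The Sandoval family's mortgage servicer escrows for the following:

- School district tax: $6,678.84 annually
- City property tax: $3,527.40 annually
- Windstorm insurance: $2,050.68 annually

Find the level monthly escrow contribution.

School district tax: $6,678.84/yr
City property tax: $3,527.40/yr
Windstorm insurance: $2,050.68/yr
Annual escrow total = $6,678.84 + $3,527.40 + $2,050.68 = $12,256.92
Per month = $12,256.92 / 12 = $1,021.41

$1,021.41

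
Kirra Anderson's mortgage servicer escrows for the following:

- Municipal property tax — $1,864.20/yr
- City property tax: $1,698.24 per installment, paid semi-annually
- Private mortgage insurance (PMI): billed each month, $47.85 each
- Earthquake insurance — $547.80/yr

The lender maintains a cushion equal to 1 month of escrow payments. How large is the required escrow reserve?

Municipal property tax: $1,864.20
City property tax: $1,698.24 × 2 = $3,396.48
Private mortgage insurance (PMI): $47.85 × 12 = $574.20
Earthquake insurance: $547.80
Yearly total = $1,864.20 + $3,396.48 + $574.20 + $547.80 = $6,382.68
Monthly = $6,382.68 ÷ 12 = $531.89
Required cushion = 1 × $531.89 = $531.89

$531.89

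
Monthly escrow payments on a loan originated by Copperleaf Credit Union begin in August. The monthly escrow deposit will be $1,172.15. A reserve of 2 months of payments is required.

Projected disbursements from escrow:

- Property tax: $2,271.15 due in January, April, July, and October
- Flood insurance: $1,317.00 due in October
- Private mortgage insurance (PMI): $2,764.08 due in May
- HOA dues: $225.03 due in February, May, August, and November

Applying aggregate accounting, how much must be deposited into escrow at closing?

Cushion = 2 × $1,172.15 = $2,344.30
Trial balance (start $0, +$1,172.15 each month, − disbursements):
  Aug: +$1,172.15 − $225.03 → $947.12
  Sep: +$1,172.15 → $2,119.27
  Oct: +$1,172.15 − $3,588.15 → -$296.73
  Nov: +$1,172.15 − $225.03 → $650.39
  Dec: +$1,172.15 → $1,822.54
  Jan: +$1,172.15 − $2,271.15 → $723.54
  Feb: +$1,172.15 − $225.03 → $1,670.66
  Mar: +$1,172.15 → $2,842.81
  Apr: +$1,172.15 − $2,271.15 → $1,743.81
  May: +$1,172.15 − $2,989.11 → -$73.15
  Jun: +$1,172.15 → $1,099.00
  Jul: +$1,172.15 − $2,271.15 → $0.00
Lowest trial balance = -$296.73 (Oct)
Initial deposit = cushion − low point = $2,344.30 − (-$296.73) = $2,641.03

$2,641.03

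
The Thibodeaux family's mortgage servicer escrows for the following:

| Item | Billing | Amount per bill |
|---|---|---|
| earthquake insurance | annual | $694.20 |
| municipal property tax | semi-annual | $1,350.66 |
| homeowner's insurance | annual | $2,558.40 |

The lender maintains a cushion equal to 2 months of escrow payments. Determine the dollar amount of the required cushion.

Earthquake insurance — $694.20/yr
Municipal property tax — $1,350.66 × 2 = $2,701.32/yr
Homeowner's insurance — $2,558.40/yr
Total annual escrow = $694.20 + $2,701.32 + $2,558.40 = $5,953.92
Monthly escrow = $5,953.92 / 12 = $496.16
Required cushion = 2 × $496.16 = $992.32

$992.32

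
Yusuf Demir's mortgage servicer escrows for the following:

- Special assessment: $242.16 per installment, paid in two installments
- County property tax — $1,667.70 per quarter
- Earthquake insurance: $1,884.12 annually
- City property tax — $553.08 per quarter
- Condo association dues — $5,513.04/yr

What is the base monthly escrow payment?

$1,397.05

Special assessment — $242.16 × 2 = $484.32 annually
County property tax — $1,667.70 × 4 = $6,670.80 annually
Earthquake insurance — $1,884.12 annually
City property tax — $553.08 × 4 = $2,212.32 annually
Condo association dues — $5,513.04 annually
Total annual escrow = $484.32 + $6,670.80 + $1,884.12 + $2,212.32 + $5,513.04 = $16,764.60
Monthly escrow = $16,764.60 / 12 = $1,397.05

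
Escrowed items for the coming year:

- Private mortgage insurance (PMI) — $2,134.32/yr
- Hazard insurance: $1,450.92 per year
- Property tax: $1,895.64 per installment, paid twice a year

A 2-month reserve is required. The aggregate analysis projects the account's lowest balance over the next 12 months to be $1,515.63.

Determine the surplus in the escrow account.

$286.21

Private mortgage insurance (PMI): $2,134.32
Hazard insurance: $1,450.92
Property tax: $1,895.64 × 2 = $3,791.28
Total annual escrow = $7,376.52
Per month = $7,376.52 / 12 = $614.71
Required reserve = 2 × $614.71 = $1,229.42
Excess over cushion: $1,515.63 − $1,229.42 = $286.21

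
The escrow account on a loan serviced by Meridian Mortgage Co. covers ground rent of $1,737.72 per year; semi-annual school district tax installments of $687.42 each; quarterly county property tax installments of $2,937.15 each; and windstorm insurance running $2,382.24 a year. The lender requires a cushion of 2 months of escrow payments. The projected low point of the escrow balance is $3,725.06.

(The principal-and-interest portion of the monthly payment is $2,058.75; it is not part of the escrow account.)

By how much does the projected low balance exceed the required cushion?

Ground rent — $1,737.72 per year
School district tax — $687.42 × 2 = $1,374.84 per year
County property tax — $2,937.15 × 4 = $11,748.60 per year
Windstorm insurance — $2,382.24 per year
Annual escrow total = $1,737.72 + $1,374.84 + $11,748.60 + $2,382.24 = $17,243.40
Per month = $17,243.40 / 12 = $1,436.95
Required reserve = 2 × $1,436.95 = $2,873.90
Surplus = $3,725.06 − $2,873.90 = $851.16

$851.16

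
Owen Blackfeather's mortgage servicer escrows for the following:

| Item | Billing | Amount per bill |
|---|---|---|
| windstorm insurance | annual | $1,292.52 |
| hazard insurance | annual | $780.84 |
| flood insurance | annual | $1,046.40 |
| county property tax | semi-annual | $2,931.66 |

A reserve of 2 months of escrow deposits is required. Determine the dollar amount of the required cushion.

Windstorm insurance — $1,292.52/yr
Hazard insurance — $780.84/yr
Flood insurance — $1,046.40/yr
County property tax — $2,931.66 × 2 = $5,863.32/yr
Total annual escrow = $1,292.52 + $780.84 + $1,046.40 + $5,863.32 = $8,983.08
Monthly = $8,983.08 ÷ 12 = $748.59
Reserve = 2 × $748.59 = $1,497.18

$1,497.18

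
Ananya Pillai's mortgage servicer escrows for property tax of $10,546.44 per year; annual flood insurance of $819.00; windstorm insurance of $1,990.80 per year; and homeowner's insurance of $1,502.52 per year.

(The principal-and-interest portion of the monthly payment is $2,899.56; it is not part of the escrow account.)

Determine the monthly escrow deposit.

Property tax — $10,546.44 annually
Flood insurance — $819.00 annually
Windstorm insurance — $1,990.80 annually
Homeowner's insurance — $1,502.52 annually
Yearly total = $10,546.44 + $819.00 + $1,990.80 + $1,502.52 = $14,858.76
Base monthly escrow = $14,858.76 ÷ 12 = $1,238.23

$1,238.23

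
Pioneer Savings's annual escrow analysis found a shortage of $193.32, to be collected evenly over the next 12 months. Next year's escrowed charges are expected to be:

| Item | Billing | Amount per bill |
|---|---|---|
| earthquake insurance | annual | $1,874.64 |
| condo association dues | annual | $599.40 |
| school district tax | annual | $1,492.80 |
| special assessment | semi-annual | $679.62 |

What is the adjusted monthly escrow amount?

Earthquake insurance — $1,874.64 annually
Condo association dues — $599.40 annually
School district tax — $1,492.80 annually
Special assessment — $679.62 × 2 = $1,359.24 annually
Combined annual = $5,326.08
Base monthly escrow = $5,326.08 ÷ 12 = $443.84
Shortage per month = $193.32 / 12 = $16.11
Adjusted monthly = $443.84 + $16.11 = $459.95

$459.95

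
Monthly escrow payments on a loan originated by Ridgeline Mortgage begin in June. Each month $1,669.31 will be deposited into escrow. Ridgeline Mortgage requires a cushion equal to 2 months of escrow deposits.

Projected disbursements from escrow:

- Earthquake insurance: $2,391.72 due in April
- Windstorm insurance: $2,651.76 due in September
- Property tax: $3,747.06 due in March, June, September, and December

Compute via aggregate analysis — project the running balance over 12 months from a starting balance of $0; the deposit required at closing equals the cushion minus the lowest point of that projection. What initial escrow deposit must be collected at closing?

Cushion = 2 × $1,669.31 = $3,338.62
Trial balance (start $0, +$1,669.31 each month, − disbursements):
  Jun: +$1,669.31 − $3,747.06 → -$2,077.75
  Jul: +$1,669.31 → -$408.44
  Aug: +$1,669.31 → $1,260.87
  Sep: +$1,669.31 − $6,398.82 → -$3,468.64
  Oct: +$1,669.31 → -$1,799.33
  Nov: +$1,669.31 → -$130.02
  Dec: +$1,669.31 − $3,747.06 → -$2,207.77
  Jan: +$1,669.31 → -$538.46
  Feb: +$1,669.31 → $1,130.85
  Mar: +$1,669.31 − $3,747.06 → -$946.90
  Apr: +$1,669.31 − $2,391.72 → -$1,669.31
  May: +$1,669.31 → $0.00
Lowest trial balance = -$3,468.64 (Sep)
Initial deposit = cushion − low point = $3,338.62 − (-$3,468.64) = $6,807.26

$6,807.26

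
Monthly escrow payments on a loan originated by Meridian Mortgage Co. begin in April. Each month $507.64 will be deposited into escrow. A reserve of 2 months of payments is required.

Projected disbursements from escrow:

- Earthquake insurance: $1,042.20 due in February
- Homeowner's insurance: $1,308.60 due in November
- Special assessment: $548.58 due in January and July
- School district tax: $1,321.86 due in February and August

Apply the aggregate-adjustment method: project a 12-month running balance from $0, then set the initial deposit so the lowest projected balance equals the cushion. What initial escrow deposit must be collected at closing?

Cushion = 2 × $507.64 = $1,015.28
Trial balance (start $0, +$507.64 each month, − disbursements):
  Apr: +$507.64 → $507.64
  May: +$507.64 → $1,015.28
  Jun: +$507.64 → $1,522.92
  Jul: +$507.64 − $548.58 → $1,481.98
  Aug: +$507.64 − $1,321.86 → $667.76
  Sep: +$507.64 → $1,175.40
  Oct: +$507.64 → $1,683.04
  Nov: +$507.64 − $1,308.60 → $882.08
  Dec: +$507.64 → $1,389.72
  Jan: +$507.64 − $548.58 → $1,348.78
  Feb: +$507.64 − $2,364.06 → -$507.64
  Mar: +$507.64 → $0.00
Lowest trial balance = -$507.64 (Feb)
Initial deposit = cushion − low point = $1,015.28 − (-$507.64) = $1,522.92

$1,522.92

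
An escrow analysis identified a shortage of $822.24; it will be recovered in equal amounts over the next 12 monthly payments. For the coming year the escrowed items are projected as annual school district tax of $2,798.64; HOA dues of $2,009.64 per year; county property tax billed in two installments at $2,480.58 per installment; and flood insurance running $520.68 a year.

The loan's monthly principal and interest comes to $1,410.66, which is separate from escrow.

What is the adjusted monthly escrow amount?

School district tax = $2,798.64 per year
HOA dues = $2,009.64 per year
County property tax = $2,480.58 × 2 = $4,961.16 per year
Flood insurance = $520.68 per year
Total annual escrow = $2,798.64 + $2,009.64 + $4,961.16 + $520.68 = $10,290.12
Per month = $10,290.12 / 12 = $857.51
Shortage spread = $822.24 ÷ 12 = $68.52/mo
New monthly escrow = $857.51 + $68.52 = $926.03

$926.03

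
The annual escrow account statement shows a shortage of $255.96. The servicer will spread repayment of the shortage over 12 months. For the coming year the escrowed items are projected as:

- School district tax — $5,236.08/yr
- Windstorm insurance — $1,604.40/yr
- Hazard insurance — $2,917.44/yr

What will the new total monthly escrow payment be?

School district tax — $5,236.08 annually
Windstorm insurance — $1,604.40 annually
Hazard insurance — $2,917.44 annually
Yearly total = $5,236.08 + $1,604.40 + $2,917.44 = $9,757.92
Monthly = $9,757.92 / 12 = $813.16
Shortage per month = $255.96 / 12 = $21.33
New monthly escrow = $813.16 + $21.33 = $834.49

$834.49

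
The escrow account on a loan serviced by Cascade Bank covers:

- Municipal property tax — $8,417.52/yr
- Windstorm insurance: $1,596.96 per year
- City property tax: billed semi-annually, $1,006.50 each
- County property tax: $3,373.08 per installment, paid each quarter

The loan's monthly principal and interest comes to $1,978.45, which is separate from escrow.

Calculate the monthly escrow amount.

$2,126.65

Municipal property tax — $8,417.52 annually
Windstorm insurance — $1,596.96 annually
City property tax — $1,006.50 × 2 = $2,013.00 annually
County property tax — $3,373.08 × 4 = $13,492.32 annually
Yearly total = $8,417.52 + $1,596.96 + $2,013.00 + $13,492.32 = $25,519.80
Monthly escrow = $25,519.80 / 12 = $2,126.65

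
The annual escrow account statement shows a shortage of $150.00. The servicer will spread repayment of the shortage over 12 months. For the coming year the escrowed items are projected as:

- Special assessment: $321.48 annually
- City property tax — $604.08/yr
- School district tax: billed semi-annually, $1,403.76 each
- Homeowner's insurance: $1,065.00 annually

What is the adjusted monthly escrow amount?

Special assessment — $321.48/yr
City property tax — $604.08/yr
School district tax — $1,403.76 × 2 = $2,807.52/yr
Homeowner's insurance — $1,065.00/yr
Total annual escrow = $4,798.08
Monthly escrow = $4,798.08 / 12 = $399.84
Shortage per month = $150.00 / 12 = $12.50
New monthly escrow = $399.84 + $12.50 = $412.34

$412.34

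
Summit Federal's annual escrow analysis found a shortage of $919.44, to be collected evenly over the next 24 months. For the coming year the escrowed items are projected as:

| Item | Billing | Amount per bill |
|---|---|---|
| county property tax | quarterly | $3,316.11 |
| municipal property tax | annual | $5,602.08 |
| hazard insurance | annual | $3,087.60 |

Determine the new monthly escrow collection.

$1,867.82

County property tax: $3,316.11 × 4 = $13,264.44 per year
Municipal property tax: $5,602.08 per year
Hazard insurance: $3,087.60 per year
Total per year = $13,264.44 + $5,602.08 + $3,087.60 = $21,954.12
Monthly escrow = $21,954.12 ÷ 12 = $1,829.51
Shortage per month = $919.44 ÷ 24 = $38.31
New monthly escrow = $1,829.51 + $38.31 = $1,867.82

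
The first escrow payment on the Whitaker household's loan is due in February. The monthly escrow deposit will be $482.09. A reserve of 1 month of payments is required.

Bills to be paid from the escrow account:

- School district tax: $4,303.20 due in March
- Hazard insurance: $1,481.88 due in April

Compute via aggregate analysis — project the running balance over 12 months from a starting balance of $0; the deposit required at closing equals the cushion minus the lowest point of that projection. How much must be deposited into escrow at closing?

$4,820.90

Cushion = 1 × $482.09 = $482.09
Trial balance (start $0, +$482.09 each month, − disbursements):
  Feb: +$482.09 → $482.09
  Mar: +$482.09 − $4,303.20 → -$3,339.02
  Apr: +$482.09 − $1,481.88 → -$4,338.81
  May: +$482.09 → -$3,856.72
  Jun: +$482.09 → -$3,374.63
  Jul: +$482.09 → -$2,892.54
  Aug: +$482.09 → -$2,410.45
  Sep: +$482.09 → -$1,928.36
  Oct: +$482.09 → -$1,446.27
  Nov: +$482.09 → -$964.18
  Dec: +$482.09 → -$482.09
  Jan: +$482.09 → $0.00
Lowest trial balance = -$4,338.81 (Apr)
Initial deposit = cushion − low point = $482.09 − (-$4,338.81) = $4,820.90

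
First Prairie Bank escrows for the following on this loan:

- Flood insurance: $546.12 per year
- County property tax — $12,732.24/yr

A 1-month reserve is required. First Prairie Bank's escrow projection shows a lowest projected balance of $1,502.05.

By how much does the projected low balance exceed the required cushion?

Flood insurance: $546.12
County property tax: $12,732.24
Yearly total = $546.12 + $12,732.24 = $13,278.36
Monthly = $13,278.36 / 12 = $1,106.53
Required cushion = 1 × $1,106.53 = $1,106.53
Excess over cushion: $1,502.05 − $1,106.53 = $395.52

$395.52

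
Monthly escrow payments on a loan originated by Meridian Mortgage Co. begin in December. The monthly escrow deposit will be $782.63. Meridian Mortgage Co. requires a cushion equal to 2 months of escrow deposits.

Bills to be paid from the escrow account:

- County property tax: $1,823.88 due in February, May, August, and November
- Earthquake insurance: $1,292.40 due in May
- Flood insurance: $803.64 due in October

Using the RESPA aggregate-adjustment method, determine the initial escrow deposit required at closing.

Cushion = 2 × $782.63 = $1,565.26
Trial balance (start $0, +$782.63 each month, − disbursements):
  Dec: +$782.63 → $782.63
  Jan: +$782.63 → $1,565.26
  Feb: +$782.63 − $1,823.88 → $524.01
  Mar: +$782.63 → $1,306.64
  Apr: +$782.63 → $2,089.27
  May: +$782.63 − $3,116.28 → -$244.38
  Jun: +$782.63 → $538.25
  Jul: +$782.63 → $1,320.88
  Aug: +$782.63 − $1,823.88 → $279.63
  Sep: +$782.63 → $1,062.26
  Oct: +$782.63 − $803.64 → $1,041.25
  Nov: +$782.63 − $1,823.88 → $0.00
Lowest trial balance = -$244.38 (May)
Initial deposit = cushion − low point = $1,565.26 − (-$244.38) = $1,809.64

$1,809.64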